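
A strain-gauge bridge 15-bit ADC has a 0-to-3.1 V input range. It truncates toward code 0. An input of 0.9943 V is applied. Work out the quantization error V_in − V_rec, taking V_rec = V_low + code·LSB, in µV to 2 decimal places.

Step size: 3.1 V ÷ 2^15 = 94.60 µV.
(V_in − V_low)/LSB = (0.9943 − 0)/9.46045e-05 = 10510.0717 → code 10510 (floor).
Reconstructed: 0.99429321 V.
Error = 0.9943 − 0.99429321 = 6.78711e-06 V = 6.79 µV.

6.79 µV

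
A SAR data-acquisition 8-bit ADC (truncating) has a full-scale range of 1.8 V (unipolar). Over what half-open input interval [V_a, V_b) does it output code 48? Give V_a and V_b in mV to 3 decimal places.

LSB = 1.8/2^8 = 7.031 mV.
V_a = V_low + 48·LSB = 0.3375 V; V_b = V_low + 49·LSB = 0.344531 V.

[337.500 mV, 344.531 mV)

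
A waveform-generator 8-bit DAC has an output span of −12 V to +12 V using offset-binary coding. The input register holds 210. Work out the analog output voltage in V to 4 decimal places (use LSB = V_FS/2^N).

7.6875 V

LSB = 24 V / 2^8 = 93.750 mV.
V_out = (−12) + 210 × 0.09375 V = 7.6875 V.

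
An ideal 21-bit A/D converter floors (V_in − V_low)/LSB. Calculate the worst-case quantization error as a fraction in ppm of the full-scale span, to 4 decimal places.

Truncating → worst-case error = 1 LSB = V_FS/2^21, so 1e+06/2097152 = 0.476837 ppm of full scale.

0.4768 ppm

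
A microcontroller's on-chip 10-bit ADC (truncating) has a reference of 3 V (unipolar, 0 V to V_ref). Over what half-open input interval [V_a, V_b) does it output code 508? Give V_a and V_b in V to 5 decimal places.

[1.48828 V, 1.49121 V)

LSB = 3/2^10 = 2.930 mV.
V_a = V_low + 508·LSB = 1.48828 V; V_b = V_low + 509·LSB = 1.49121 V.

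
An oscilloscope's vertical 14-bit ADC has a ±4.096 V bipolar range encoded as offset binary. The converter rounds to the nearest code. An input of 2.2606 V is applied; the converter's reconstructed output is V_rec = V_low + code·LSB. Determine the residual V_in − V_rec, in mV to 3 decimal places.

0.100 mV

Step size: 8.192 V ÷ 2^14 = 0.500 mV.
Scaled input = 12713.2000 LSBs, so code = 12713.
Code 12713 maps back to (−4.096) + 12713×0.0005 V = 2.2605 V.
V_in − V_rec = 0.0001 V = 0.100 mV.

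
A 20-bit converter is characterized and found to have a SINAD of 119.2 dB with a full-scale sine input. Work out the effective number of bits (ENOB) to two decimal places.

19.51 bits

ENOB = (SINAD − 1.76) / 6.02 = (119.2 − 1.76)/6.02 = 19.508.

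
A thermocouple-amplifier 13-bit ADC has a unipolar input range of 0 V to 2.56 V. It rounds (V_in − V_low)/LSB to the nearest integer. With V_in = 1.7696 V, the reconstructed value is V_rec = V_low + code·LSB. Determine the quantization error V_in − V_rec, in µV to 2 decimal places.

One LSB is 2.56 V / 8192 = 312.50 µV.
(1.7696 − 0)/0.0003125 = 5662.7200; round gives code 5663.
Reconstructed: 1.7696875 V.
V_in − V_rec = -8.75e-05 V = -87.50 µV.

-87.50 µV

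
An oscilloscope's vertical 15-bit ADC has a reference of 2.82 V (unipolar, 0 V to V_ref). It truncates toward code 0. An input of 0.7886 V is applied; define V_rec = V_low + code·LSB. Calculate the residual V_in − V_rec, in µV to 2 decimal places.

Step size: 2.82 V ÷ 2^15 = 86.06 µV.
Scaled input = 9163.4201 LSBs, so code = 9163.
V_rec = 0 + 9163·8.60596e-05 = 0.78856384 V.
Difference: 3.61572e-05 V → 36.16 µV.

36.16 µV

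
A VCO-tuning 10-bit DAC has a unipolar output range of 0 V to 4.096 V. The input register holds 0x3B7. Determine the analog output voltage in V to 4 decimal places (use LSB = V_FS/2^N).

LSB = 4.096 V / 2^10 = 4.000 mV.
Code 0x3B7 = 951 decimal.
V_out = 0 + 951 × 0.004 V = 3.804 V.

3.8040 V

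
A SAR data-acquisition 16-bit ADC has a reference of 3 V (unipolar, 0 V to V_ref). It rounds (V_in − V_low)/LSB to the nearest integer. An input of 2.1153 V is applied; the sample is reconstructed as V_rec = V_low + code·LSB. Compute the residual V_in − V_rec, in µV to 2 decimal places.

One LSB is 3 V / 65536 = 45.78 µV.
Scaled input = 46209.4336 LSBs, so code = 46209.
Code 46209 maps back to 0 + 46209×4.57764e-05 V = 2.1152802 V.
Difference: 1.98486e-05 V → 19.85 µV.

19.85 µV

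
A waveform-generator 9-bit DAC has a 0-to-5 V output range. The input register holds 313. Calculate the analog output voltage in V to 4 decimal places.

LSB = 5 V / 2^9 = 9.766 mV.
V_out = 0 + 313 × 0.00976562 V = 3.05664 V.

3.0566 V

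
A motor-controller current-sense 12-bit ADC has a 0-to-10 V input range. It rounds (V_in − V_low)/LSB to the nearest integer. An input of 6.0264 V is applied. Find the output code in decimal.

LSB = 10 V / 4096 = 2.441 mV.
(V_in − V_low)/LSB = (6.0264 − 0) / 0.00244141 = 2468.413.
Round → code 2468.

code 2468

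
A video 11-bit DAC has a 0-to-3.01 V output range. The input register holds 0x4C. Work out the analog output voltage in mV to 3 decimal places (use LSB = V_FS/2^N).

LSB = 3.01 V / 2^11 = 1.470 mV.
Code 0x4C = 76 decimal.
V_out = 0 + 76 × 0.00146973 V = 0.111699 V.
= 111.699 mV.

111.699 mV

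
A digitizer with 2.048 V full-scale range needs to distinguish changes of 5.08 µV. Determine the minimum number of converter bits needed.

Number of steps required ≥ 2.048 V / 5.08 µV = 403149.61.
Need 2^N ≥ 403149.61; 2^18 = 262144, 2^19 = 524288.
Minimum N = 19.

19 bits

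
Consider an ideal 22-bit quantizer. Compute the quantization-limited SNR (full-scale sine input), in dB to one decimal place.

SNR ≈ 6.02·N + 1.76 dB = 6.02·22 + 1.76 = 134.20 dB.

134.2 dB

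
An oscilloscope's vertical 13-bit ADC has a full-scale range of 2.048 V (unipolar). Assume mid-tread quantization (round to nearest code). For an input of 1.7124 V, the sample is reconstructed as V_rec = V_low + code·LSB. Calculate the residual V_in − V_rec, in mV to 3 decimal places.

LSB = 2.048/2^13 = 250.00 µV.
Scaled input = 6849.6000 LSBs, so code = 6850.
Code 6850 maps back to 0 + 6850×0.00025 V = 1.7125 V.
V_in − V_rec = -0.0001 V = -0.100 mV.

-0.100 mV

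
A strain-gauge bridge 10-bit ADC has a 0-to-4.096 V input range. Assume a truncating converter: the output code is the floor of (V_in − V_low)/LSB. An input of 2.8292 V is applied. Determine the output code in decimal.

Full-scale span = 4.096 V; LSB = 4.096/2^10 = 4.000 mV.
(2.8292 − 0) / 0.004 = 707.300 LSBs.
So the output code is 707.

code 707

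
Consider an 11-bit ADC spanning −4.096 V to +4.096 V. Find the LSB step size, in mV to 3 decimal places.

4.000 mV

Full-scale span = 8.192 V.
LSB = 8.192 / 2^11 = 8.192 / 2048 = 0.004 V = 4.000 mV.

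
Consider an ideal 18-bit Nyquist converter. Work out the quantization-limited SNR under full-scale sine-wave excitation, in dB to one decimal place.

110.1 dB

SNR ≈ 6.02·N + 1.76 dB = 6.02·18 + 1.76 = 110.12 dB.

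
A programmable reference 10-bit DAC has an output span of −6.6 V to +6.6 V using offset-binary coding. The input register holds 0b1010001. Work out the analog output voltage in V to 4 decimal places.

-5.5559 V

LSB = 13.2 V / 2^10 = 12.891 mV.
Code 0b1010001 = 81 decimal.
V_out = (−6.6) + 81 × 0.0128906 V = -5.55586 V.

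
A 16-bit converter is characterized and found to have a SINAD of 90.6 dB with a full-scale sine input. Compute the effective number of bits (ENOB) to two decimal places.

ENOB = (SINAD − 1.76) / 6.02 = (90.6 − 1.76)/6.02 = 14.757.

14.76 bits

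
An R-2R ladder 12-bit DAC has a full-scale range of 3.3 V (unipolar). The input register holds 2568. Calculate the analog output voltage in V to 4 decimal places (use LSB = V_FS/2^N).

LSB = 3.3 V / 2^12 = 0.806 mV.
V_out = 0 + 2568 × 0.000805664 V = 2.06895 V.

2.0689 V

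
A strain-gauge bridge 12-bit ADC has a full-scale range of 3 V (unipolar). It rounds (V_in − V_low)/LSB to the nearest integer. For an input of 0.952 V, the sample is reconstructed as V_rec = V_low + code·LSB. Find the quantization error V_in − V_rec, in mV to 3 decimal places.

LSB = 3/2^12 = 0.732 mV.
(0.952 − 0)/0.000732422 = 1299.7973; round gives code 1300.
V_rec = 0 + 1300·0.000732422 = 0.95214844 V.
V_in − V_rec = -0.000148437 V = -0.148 mV.

-0.148 mV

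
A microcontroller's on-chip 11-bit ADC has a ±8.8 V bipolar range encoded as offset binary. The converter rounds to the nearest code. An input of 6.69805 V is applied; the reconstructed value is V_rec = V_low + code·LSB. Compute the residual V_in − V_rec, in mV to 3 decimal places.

3.519 mV

Step size: 17.6 V ÷ 2^11 = 8.594 mV.
(V_in − V_low)/LSB = (6.69805 − (−8.8))/0.00859375 = 1803.4095 → code 1803 (round).
Code 1803 maps back to (−8.8) + 1803×0.00859375 V = 6.6945312 V.
Difference: 0.00351875 V → 3.519 mV.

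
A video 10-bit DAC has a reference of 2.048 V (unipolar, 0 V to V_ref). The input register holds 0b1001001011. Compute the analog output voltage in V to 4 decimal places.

1.1740 V

LSB = 2.048 V / 2^10 = 2.000 mV.
Code 0b1001001011 = 587 decimal.
V_out = 0 + 587 × 0.002 V = 1.174 V.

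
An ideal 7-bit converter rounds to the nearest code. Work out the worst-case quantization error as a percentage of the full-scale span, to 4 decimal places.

Rounding → worst-case error = ½ LSB = V_FS/2^8, so 100/256 = 0.390625 % of full scale.

0.3906 %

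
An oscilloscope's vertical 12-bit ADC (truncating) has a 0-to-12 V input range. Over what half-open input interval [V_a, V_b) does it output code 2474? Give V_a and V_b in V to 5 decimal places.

[7.24805 V, 7.25098 V)

LSB = 12/2^12 = 2.930 mV.
V_a = V_low + 2474·LSB = 7.24805 V; V_b = V_low + 2475·LSB = 7.25098 V.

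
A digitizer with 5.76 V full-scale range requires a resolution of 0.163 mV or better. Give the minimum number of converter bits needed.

16 bits

Number of steps required ≥ 5.76 V / 0.163 mV = 35337.42.
Need 2^N ≥ 35337.42; 2^15 = 32768, 2^16 = 65536.
Minimum N = 16.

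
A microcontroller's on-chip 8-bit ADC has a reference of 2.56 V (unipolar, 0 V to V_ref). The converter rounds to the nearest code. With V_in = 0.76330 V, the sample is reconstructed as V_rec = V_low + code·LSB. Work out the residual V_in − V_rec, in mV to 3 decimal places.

3.300 mV

LSB = 2.56/2^8 = 10.000 mV.
(0.76330 − 0)/0.01 = 76.3300; round gives code 76.
Reconstructed: 0.76 V.
V_in − V_rec = 0.0033 V = 3.300 mV.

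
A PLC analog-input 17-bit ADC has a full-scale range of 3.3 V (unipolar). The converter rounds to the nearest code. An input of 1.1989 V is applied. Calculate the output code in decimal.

code 47619

Full-scale span = 3.3 V; LSB = 3.3/2^17 = 25.18 µV.
Input sits at 47618.855 steps above V_low.
So the output code is 47619.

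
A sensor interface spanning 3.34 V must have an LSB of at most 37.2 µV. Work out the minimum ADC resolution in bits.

Number of steps required ≥ 3.34 V / 37.2 µV = 89784.95.
Need 2^N ≥ 89784.95; 2^16 = 65536, 2^17 = 131072.
Minimum N = 17.

17 bits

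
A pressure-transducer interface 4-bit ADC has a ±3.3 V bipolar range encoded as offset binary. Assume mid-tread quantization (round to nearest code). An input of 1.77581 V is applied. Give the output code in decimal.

code 12

LSB = 6.6 V / 16 = 412.500 mV.
(V_in − V_low)/LSB = (1.77581 − (−3.3)) / 0.4125 = 12.305.
Round → code 12.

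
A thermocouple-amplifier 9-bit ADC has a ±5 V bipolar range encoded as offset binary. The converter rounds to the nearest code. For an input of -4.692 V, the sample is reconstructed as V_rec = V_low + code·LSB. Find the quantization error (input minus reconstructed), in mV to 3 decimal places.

-4.500 mV

One LSB is 10 V / 512 = 19.531 mV.
(-4.692 − (−5))/0.0195312 = 15.7696; round gives code 16.
Reconstructed: -4.6875 V.
V_in − V_rec = -0.0045 V = -4.500 mV.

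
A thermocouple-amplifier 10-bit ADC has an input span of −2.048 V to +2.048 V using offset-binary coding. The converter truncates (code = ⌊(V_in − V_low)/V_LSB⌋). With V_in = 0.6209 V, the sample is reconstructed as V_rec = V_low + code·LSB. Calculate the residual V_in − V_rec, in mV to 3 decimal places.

Step size: 4.096 V ÷ 2^10 = 4.000 mV.
(0.6209 − (−2.048))/0.004 = 667.2250; ⌊·⌋ gives code 667.
Code 667 maps back to (−2.048) + 667×0.004 V = 0.62 V.
Difference: 0.0009 V → 0.900 mV.

0.900 mV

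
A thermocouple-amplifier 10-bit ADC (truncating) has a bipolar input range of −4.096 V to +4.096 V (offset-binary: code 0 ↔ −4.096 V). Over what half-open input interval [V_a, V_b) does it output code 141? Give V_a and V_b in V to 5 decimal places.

[-2.96800 V, -2.96000 V)

LSB = 8.192/2^10 = 8.000 mV.
V_a = V_low + 141·LSB = -2.968 V; V_b = V_low + 142·LSB = -2.96 V.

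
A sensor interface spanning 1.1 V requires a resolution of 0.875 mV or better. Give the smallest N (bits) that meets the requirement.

11 bits

Number of steps required ≥ 1.1 V / 0.875 mV = 1257.14.
Need 2^N ≥ 1257.14; 2^10 = 1024, 2^11 = 2048.
Minimum N = 11.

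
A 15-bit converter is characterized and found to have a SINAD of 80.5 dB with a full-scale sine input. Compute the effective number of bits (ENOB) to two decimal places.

13.08 bits

ENOB = (SINAD − 1.76) / 6.02 = (80.5 − 1.76)/6.02 = 13.080.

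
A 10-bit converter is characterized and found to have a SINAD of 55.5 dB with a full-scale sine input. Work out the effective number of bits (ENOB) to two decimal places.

8.93 bits

ENOB = (SINAD − 1.76) / 6.02 = (55.5 − 1.76)/6.02 = 8.927.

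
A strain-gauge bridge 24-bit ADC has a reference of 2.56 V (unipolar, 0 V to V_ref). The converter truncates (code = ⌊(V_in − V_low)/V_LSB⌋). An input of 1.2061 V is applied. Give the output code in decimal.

With 16777216 levels over 2.56 V, one step is 0.15 µV.
(1.2061 − 0) / 1.52588e-07 = 7904296.960 LSBs.
⌊·⌋(7904296.960) = 7904296.

code 7904296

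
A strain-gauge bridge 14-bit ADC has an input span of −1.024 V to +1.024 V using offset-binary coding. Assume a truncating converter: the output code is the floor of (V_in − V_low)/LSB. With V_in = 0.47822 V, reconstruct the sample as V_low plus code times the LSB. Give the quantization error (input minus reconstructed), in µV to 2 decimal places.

Step size: 2.048 V ÷ 2^14 = 125.00 µV.
(0.47822 − (−1.024))/0.000125 = 12017.7600; ⌊·⌋ gives code 12017.
Code 12017 maps back to (−1.024) + 12017×0.000125 V = 0.478125 V.
V_in − V_rec = 9.5e-05 V = 95.00 µV.

95.00 µV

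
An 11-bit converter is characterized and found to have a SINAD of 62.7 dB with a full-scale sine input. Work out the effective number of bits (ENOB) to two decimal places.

10.12 bits

ENOB = (SINAD − 1.76) / 6.02 = (62.7 − 1.76)/6.02 = 10.123.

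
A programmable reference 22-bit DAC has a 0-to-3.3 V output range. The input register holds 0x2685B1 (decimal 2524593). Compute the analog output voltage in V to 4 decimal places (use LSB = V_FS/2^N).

1.9863 V

LSB = 3.3 V / 2^22 = 0.79 µV.
Code 0x2685B1 = 2524593 decimal.
V_out = 0 + 2524593 × 7.86781e-07 V = 1.9863 V.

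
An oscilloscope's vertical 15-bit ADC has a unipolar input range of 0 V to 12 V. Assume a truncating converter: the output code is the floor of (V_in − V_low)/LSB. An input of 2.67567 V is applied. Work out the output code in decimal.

Full-scale span = 12 V; LSB = 12/2^15 = 366.21 µV.
Input sits at 7306.363 steps above V_low.
⌊·⌋(7306.363) = 7306.

code 7306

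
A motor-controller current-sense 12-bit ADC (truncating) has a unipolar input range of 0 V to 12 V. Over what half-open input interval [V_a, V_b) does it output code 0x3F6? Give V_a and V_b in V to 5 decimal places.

[2.97070 V, 2.97363 V)

LSB = 12/2^12 = 2.930 mV.
Code 0x3F6 = 1014 decimal.
V_a = V_low + 1014·LSB = 2.9707 V; V_b = V_low + 1015·LSB = 2.97363 V.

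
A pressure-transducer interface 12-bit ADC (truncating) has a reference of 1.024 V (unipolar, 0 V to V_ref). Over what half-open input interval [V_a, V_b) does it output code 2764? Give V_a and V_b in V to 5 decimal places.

LSB = 1.024/2^12 = 250.00 µV.
V_a = V_low + 2764·LSB = 0.691 V; V_b = V_low + 2765·LSB = 0.69125 V.

[0.69100 V, 0.69125 V)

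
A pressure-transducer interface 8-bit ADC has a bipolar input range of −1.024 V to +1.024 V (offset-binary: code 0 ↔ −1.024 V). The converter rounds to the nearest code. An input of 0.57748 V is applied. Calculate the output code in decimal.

code 200

With 256 levels over 2.048 V, one step is 8.000 mV.
Input sits at 200.185 steps above V_low.
round(200.185) = 200.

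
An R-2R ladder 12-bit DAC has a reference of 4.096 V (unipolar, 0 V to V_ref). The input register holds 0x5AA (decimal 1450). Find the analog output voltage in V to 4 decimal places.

LSB = 4.096 V / 2^12 = 1.000 mV.
Code 0x5AA = 1450 decimal.
V_out = 0 + 1450 × 0.001 V = 1.45 V.

1.4500 V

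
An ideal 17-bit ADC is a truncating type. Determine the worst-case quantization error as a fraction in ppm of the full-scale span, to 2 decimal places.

Truncating → worst-case error = 1 LSB = V_FS/2^17, so 1e+06/131072 = 7.62939 ppm of full scale.

7.63 ppm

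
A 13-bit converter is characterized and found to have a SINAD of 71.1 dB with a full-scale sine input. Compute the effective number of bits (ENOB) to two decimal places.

ENOB = (SINAD − 1.76) / 6.02 = (71.1 − 1.76)/6.02 = 11.518.

11.52 bits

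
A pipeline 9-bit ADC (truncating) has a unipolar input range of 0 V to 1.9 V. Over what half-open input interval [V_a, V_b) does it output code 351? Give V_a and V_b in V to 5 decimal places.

[1.30254 V, 1.30625 V)

LSB = 1.9/2^9 = 3.711 mV.
V_a = V_low + 351·LSB = 1.30254 V; V_b = V_low + 352·LSB = 1.30625 V.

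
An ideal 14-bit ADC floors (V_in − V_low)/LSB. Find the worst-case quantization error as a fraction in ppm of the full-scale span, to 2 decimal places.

Truncating → worst-case error = 1 LSB = V_FS/2^14, so 1e+06/16384 = 61.0352 ppm of full scale.

61.04 ppm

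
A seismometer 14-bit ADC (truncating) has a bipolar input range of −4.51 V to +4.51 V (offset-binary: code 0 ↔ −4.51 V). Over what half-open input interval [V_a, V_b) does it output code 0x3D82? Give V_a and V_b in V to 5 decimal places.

[4.15876 V, 4.15931 V)

LSB = 9.02/2^14 = 0.551 mV.
Code 0x3D82 = 15746 decimal.
V_a = V_low + 15746·LSB = 4.15876 V; V_b = V_low + 15747·LSB = 4.15931 V.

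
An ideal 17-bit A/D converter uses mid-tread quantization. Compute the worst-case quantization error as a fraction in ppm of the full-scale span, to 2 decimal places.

Rounding → worst-case error = ½ LSB = V_FS/2^18, so 1e+06/262144 = 3.8147 ppm of full scale.

3.81 ppm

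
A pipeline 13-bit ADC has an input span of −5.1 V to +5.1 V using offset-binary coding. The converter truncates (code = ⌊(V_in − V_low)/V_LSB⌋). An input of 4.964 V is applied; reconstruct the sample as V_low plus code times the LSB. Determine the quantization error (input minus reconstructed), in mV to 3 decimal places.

0.963 mV

One LSB is 10.2 V / 8192 = 1.245 mV.
(V_in − V_low)/LSB = (4.964 − (−5.1))/0.00124512 = 8082.7733 → code 8082 (floor).
V_rec = (−5.1) + 8082·0.00124512 = 4.9630371 V.
V_in − V_rec = 0.000962891 V = 0.963 mV.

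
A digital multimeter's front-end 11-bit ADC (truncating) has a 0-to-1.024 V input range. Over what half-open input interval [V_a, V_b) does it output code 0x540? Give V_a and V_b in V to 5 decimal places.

[0.67200 V, 0.67250 V)

LSB = 1.024/2^11 = 0.500 mV.
Code 0x540 = 1344 decimal.
V_a = V_low + 1344·LSB = 0.672 V; V_b = V_low + 1345·LSB = 0.6725 V.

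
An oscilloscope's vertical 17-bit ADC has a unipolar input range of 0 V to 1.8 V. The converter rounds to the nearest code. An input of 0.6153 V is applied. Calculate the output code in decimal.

Full-scale span = 1.8 V; LSB = 1.8/2^17 = 13.73 µV.
(0.6153 − 0) / 1.37329e-05 = 44804.779 LSBs.
round(44804.779) = 44805.

code 44805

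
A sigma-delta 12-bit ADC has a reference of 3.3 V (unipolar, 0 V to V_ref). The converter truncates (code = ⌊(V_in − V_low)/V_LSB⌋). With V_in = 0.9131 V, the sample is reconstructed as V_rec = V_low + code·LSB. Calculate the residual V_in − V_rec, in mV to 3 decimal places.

0.283 mV

LSB = 3.3/2^12 = 0.806 mV.
(0.9131 − 0)/0.000805664 = 1133.3508; ⌊·⌋ gives code 1133.
V_rec = 0 + 1133·0.000805664 = 0.91281738 V.
Error = 0.9131 − 0.91281738 = 0.000282617 V = 0.283 mV.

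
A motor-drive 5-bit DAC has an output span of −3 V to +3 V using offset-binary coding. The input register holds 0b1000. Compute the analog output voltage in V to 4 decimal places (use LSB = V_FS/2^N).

-1.5000 V

LSB = 6 V / 2^5 = 187.500 mV.
Code 0b1000 = 8 decimal.
V_out = (−3) + 8 × 0.1875 V = -1.5 V.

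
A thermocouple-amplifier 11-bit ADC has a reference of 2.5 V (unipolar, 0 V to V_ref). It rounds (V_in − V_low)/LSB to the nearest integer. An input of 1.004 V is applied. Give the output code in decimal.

code 822

Full-scale span = 2.5 V; LSB = 2.5/2^11 = 1.221 mV.
Input sits at 822.477 steps above V_low.
So the output code is 822.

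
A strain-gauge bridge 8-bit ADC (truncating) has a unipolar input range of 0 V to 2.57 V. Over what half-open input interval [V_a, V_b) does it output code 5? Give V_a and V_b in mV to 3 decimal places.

[50.195 mV, 60.234 mV)

LSB = 2.57/2^8 = 10.039 mV.
V_a = V_low + 5·LSB = 0.0501953 V; V_b = V_low + 6·LSB = 0.0602344 V.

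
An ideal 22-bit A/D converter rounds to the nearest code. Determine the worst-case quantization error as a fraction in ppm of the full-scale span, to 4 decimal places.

0.1192 ppm

Rounding → worst-case error = ½ LSB = V_FS/2^23, so 1e+06/8388608 = 0.119209 ppm of full scale.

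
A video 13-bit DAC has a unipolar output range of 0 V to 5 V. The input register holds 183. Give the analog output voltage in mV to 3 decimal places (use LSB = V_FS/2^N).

LSB = 5 V / 2^13 = 0.610 mV.
V_out = 0 + 183 × 0.000610352 V = 0.111694 V.
= 111.694 mV.

111.694 mV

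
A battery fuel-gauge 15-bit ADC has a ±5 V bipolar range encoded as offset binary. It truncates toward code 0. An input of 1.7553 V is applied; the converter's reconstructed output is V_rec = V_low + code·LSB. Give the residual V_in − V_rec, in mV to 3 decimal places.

0.234 mV

One LSB is 10 V / 32768 = 305.18 µV.
(1.7553 − (−5))/0.000305176 = 22135.7670; ⌊·⌋ gives code 22135.
Reconstructed: 1.7550659 V.
Error = 1.7553 − 1.7550659 = 0.000234082 V = 0.234 mV.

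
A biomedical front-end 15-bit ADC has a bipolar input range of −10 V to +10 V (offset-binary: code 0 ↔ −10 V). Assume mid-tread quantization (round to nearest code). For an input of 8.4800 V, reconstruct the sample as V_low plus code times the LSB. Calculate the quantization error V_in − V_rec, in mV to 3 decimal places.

Step size: 20 V ÷ 2^15 = 0.610 mV.
(8.4800 − (−10))/0.000610352 = 30277.6320; round gives code 30278.
Reconstructed: 8.4802246 V.
Difference: -0.000224609 V → -0.225 mV.

-0.225 mV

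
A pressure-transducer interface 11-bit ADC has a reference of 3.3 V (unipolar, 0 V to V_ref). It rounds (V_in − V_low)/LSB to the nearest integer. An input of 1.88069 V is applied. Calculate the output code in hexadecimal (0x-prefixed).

code 0x48F (decimal 1167)

Full-scale span = 3.3 V; LSB = 3.3/2^11 = 1.611 mV.
(1.88069 − 0) / 0.00161133 = 1167.168 LSBs.
Round → code 1167.
In hexadecimal (0x-prefixed): 0x48F.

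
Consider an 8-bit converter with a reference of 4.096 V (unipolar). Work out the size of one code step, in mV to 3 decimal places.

Full-scale span = 4.096 V.
LSB = 4.096 / 2^8 = 4.096 / 256 = 0.016 V = 16.000 mV.

16.000 mV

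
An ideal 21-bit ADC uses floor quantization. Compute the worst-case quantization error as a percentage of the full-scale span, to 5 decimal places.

0.00005 %

Truncating → worst-case error = 1 LSB = V_FS/2^21, so 100/2097152 = 4.76837e-05 % of full scale.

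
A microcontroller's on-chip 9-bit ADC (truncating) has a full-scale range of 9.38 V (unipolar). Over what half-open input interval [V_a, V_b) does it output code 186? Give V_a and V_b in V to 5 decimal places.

[3.40758 V, 3.42590 V)

LSB = 9.38/2^9 = 18.320 mV.
V_a = V_low + 186·LSB = 3.40758 V; V_b = V_low + 187·LSB = 3.4259 V.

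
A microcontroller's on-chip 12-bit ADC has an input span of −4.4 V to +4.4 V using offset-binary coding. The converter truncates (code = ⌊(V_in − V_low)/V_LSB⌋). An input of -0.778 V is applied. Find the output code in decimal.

code 1685

With 4096 levels over 8.8 V, one step is 2.148 mV.
(-0.778 − (−4.4)) / 0.00214844 = 1685.876 LSBs.
⌊·⌋(1685.876) = 1685.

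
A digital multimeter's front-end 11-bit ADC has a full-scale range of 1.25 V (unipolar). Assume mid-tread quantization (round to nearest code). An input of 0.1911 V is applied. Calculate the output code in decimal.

LSB = 1.25 V / 2048 = 0.610 mV.
(V_in − V_low)/LSB = (0.1911 − 0) / 0.000610352 = 313.098.
So the output code is 313.

code 313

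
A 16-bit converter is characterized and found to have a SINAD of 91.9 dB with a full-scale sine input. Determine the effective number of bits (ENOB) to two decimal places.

ENOB = (SINAD − 1.76) / 6.02 = (91.9 − 1.76)/6.02 = 14.973.

14.97 bits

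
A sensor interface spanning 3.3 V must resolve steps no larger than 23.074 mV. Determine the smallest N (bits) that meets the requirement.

Number of steps required ≥ 3.3 V / 23.074 mV = 143.02.
Need 2^N ≥ 143.02; 2^7 = 128, 2^8 = 256.
Minimum N = 8.

8 bits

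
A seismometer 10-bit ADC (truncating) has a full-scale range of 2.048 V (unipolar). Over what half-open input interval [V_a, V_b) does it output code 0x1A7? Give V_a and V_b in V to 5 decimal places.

LSB = 2.048/2^10 = 2.000 mV.
Code 0x1A7 = 423 decimal.
V_a = V_low + 423·LSB = 0.846 V; V_b = V_low + 424·LSB = 0.848 V.

[0.84600 V, 0.84800 V)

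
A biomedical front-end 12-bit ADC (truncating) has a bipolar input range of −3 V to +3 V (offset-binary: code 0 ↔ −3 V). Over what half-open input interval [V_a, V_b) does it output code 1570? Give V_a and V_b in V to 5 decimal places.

LSB = 6/2^12 = 1.465 mV.
V_a = V_low + 1570·LSB = -0.700195 V; V_b = V_low + 1571·LSB = -0.69873 V.

[-0.70020 V, -0.69873 V)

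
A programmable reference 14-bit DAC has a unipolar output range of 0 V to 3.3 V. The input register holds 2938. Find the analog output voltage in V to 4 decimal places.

0.5918 V

LSB = 3.3 V / 2^14 = 201.42 µV.
V_out = 0 + 2938 × 0.000201416 V = 0.59176 V.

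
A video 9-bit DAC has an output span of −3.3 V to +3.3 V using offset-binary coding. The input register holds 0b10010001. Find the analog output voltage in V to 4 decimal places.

LSB = 6.6 V / 2^9 = 12.891 mV.
Code 0b10010001 = 145 decimal.
V_out = (−3.3) + 145 × 0.0128906 V = -1.43086 V.

-1.4309 V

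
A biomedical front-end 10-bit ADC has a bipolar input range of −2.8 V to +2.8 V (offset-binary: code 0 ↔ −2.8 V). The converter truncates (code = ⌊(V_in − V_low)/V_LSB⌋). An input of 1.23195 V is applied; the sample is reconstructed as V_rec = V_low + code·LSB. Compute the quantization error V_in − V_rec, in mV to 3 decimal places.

LSB = 5.6/2^10 = 5.469 mV.
(V_in − V_low)/LSB = (1.23195 − (−2.8))/0.00546875 = 737.2709 → code 737 (floor).
Reconstructed: 1.2304688 V.
Error = 1.23195 − 1.2304688 = 0.00148125 V = 1.481 mV.

1.481 mV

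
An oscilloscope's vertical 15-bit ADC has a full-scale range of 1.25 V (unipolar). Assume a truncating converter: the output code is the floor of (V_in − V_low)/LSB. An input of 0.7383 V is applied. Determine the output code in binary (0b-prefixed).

code 0b100101110011010 (decimal 19354)

With 32768 levels over 1.25 V, one step is 38.15 µV.
Input sits at 19354.092 steps above V_low.
So the output code is 19354.
In binary (0b-prefixed): 0b100101110011010.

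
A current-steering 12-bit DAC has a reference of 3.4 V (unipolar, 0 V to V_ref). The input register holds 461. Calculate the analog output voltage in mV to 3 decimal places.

LSB = 3.4 V / 2^12 = 0.830 mV.
V_out = 0 + 461 × 0.000830078 V = 0.382666 V.
= 382.666 mV.

382.666 mV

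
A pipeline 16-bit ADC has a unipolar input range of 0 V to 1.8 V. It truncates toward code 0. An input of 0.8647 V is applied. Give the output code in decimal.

Full-scale span = 1.8 V; LSB = 1.8/2^16 = 27.47 µV.
(V_in − V_low)/LSB = (0.8647 − 0) / 2.74658e-05 = 31482.766.
⌊·⌋(31482.766) = 31482.

code 31482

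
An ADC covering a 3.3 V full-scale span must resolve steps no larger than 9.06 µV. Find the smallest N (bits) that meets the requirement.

19 bits

Number of steps required ≥ 3.3 V / 9.06 µV = 364238.41.
Need 2^N ≥ 364238.41; 2^18 = 262144, 2^19 = 524288.
Minimum N = 19.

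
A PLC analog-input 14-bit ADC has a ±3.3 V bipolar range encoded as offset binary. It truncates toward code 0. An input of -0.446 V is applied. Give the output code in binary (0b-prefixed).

code 0b1101110101100 (decimal 7084)

With 16384 levels over 6.6 V, one step is 402.83 µV.
Input sits at 7084.839 steps above V_low.
Floor → code 7084.
In binary (0b-prefixed): 0b1101110101100.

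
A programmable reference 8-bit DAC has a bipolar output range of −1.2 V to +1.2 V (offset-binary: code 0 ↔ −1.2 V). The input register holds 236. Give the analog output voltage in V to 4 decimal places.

LSB = 2.4 V / 2^8 = 9.375 mV.
V_out = (−1.2) + 236 × 0.009375 V = 1.0125 V.

1.0125 V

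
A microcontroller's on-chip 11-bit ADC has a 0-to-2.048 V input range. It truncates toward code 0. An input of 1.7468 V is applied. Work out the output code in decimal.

LSB = 2.048 V / 2048 = 1.000 mV.
(V_in − V_low)/LSB = (1.7468 − 0) / 0.001 = 1746.800.
⌊·⌋(1746.800) = 1746.

code 1746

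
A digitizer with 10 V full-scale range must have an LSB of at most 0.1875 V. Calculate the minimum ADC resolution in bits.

Number of steps required ≥ 10 V / 0.1875 V = 53.33.
Need 2^N ≥ 53.33; 2^5 = 32, 2^6 = 64.
Minimum N = 6.

6 bits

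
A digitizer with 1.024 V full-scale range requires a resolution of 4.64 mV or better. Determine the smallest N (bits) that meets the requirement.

8 bits

Number of steps required ≥ 1.024 V / 4.64 mV = 220.69.
Need 2^N ≥ 220.69; 2^7 = 128, 2^8 = 256.
Minimum N = 8.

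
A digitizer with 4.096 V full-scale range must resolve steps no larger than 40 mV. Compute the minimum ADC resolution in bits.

Number of steps required ≥ 4.096 V / 40 mV = 102.40.
Need 2^N ≥ 102.40; 2^6 = 64, 2^7 = 128.
Minimum N = 7.

7 bits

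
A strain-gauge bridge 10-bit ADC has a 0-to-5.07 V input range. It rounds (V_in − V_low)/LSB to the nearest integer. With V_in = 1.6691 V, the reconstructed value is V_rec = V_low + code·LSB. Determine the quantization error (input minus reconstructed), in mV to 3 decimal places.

0.555 mV

LSB = 5.07/2^10 = 4.951 mV.
(1.6691 − 0)/0.00495117 = 337.1121; round gives code 337.
Reconstructed: 1.6685449 V.
Error = 1.6691 − 1.6685449 = 0.000555078 V = 0.555 mV.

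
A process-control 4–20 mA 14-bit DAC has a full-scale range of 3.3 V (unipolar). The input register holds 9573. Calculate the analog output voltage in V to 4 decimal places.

1.9282 V

LSB = 3.3 V / 2^14 = 201.42 µV.
V_out = 0 + 9573 × 0.000201416 V = 1.92816 V.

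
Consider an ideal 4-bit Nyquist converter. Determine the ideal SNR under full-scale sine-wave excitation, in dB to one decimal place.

25.8 dB

SNR ≈ 6.02·N + 1.76 dB = 6.02·4 + 1.76 = 25.84 dB.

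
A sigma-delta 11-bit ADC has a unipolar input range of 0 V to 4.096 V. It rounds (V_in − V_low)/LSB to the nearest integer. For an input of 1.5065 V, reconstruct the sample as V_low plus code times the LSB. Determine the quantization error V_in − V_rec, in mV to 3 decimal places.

Step size: 4.096 V ÷ 2^11 = 2.000 mV.
(1.5065 − 0)/0.002 = 753.2500; round gives code 753.
Reconstructed: 1.506 V.
Error = 1.5065 − 1.506 = 0.0005 V = 0.500 mV.

0.500 mV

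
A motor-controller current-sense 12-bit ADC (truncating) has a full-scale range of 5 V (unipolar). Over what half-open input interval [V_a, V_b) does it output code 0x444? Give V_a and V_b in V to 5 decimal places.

LSB = 5/2^12 = 1.221 mV.
Code 0x444 = 1092 decimal.
V_a = V_low + 1092·LSB = 1.33301 V; V_b = V_low + 1093·LSB = 1.33423 V.

[1.33301 V, 1.33423 V)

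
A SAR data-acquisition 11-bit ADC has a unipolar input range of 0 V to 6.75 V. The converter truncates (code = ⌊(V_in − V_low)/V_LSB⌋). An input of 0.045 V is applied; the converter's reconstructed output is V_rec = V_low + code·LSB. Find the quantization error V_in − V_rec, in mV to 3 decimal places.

2.153 mV

One LSB is 6.75 V / 2048 = 3.296 mV.
(V_in − V_low)/LSB = (0.045 − 0)/0.0032959 = 13.6533 → code 13 (floor).
V_rec = 0 + 13·0.0032959 = 0.04284668 V.
V_in − V_rec = 0.00215332 V = 2.153 mV.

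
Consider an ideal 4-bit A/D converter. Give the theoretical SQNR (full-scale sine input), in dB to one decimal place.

SNR ≈ 6.02·N + 1.76 dB = 6.02·4 + 1.76 = 25.84 dB.

25.8 dB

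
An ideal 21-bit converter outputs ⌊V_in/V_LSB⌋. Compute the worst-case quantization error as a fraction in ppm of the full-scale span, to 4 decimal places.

Truncating → worst-case error = 1 LSB = V_FS/2^21, so 1e+06/2097152 = 0.476837 ppm of full scale.

0.4768 ppm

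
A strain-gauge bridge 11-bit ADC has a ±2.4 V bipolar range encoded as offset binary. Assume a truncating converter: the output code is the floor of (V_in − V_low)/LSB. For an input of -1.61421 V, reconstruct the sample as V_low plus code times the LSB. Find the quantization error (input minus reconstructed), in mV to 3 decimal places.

LSB = 4.8/2^11 = 2.344 mV.
Scaled input = 335.2704 LSBs, so code = 335.
Code 335 maps back to (−2.4) + 335×0.00234375 V = -1.6148437 V.
Difference: 0.00063375 V → 0.634 mV.

0.634 mV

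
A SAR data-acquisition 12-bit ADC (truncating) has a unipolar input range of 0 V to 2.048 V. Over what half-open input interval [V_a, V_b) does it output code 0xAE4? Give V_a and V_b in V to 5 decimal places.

[1.39400 V, 1.39450 V)

LSB = 2.048/2^12 = 0.500 mV.
Code 0xAE4 = 2788 decimal.
V_a = V_low + 2788·LSB = 1.394 V; V_b = V_low + 2789·LSB = 1.3945 V.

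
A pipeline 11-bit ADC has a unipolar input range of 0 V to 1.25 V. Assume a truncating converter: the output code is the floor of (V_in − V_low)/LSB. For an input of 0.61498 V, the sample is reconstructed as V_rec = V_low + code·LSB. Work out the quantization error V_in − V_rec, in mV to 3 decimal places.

One LSB is 1.25 V / 2048 = 0.610 mV.
Scaled input = 1007.5832 LSBs, so code = 1007.
Code 1007 maps back to 0 + 1007×0.000610352 V = 0.61462402 V.
Difference: 0.000355977 V → 0.356 mV.

0.356 mV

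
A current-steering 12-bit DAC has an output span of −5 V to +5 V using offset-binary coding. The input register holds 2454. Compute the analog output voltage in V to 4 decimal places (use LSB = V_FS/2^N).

LSB = 10 V / 2^12 = 2.441 mV.
V_out = (−5) + 2454 × 0.00244141 V = 0.991211 V.

0.9912 V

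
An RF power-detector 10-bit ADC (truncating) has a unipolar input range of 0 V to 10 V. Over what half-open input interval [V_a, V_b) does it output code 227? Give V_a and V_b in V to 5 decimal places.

LSB = 10/2^10 = 9.766 mV.
V_a = V_low + 227·LSB = 2.2168 V; V_b = V_low + 228·LSB = 2.22656 V.

[2.21680 V, 2.22656 V)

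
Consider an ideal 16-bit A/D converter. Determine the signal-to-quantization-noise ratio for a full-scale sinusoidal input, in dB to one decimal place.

SNR ≈ 6.02·N + 1.76 dB = 6.02·16 + 1.76 = 98.08 dB.

98.1 dB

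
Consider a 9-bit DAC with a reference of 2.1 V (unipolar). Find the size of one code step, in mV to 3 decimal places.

4.102 mV

Full-scale span = 2.1 V.
LSB = 2.1 / 2^9 = 2.1 / 512 = 0.00410156 V = 4.102 mV.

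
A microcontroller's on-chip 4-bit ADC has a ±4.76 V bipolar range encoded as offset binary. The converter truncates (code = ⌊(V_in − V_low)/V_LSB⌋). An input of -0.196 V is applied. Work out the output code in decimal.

code 7

LSB = 9.52 V / 16 = 0.5950 V.
(-0.196 − (−4.76)) / 0.595 = 7.671 LSBs.
⌊·⌋(7.671) = 7.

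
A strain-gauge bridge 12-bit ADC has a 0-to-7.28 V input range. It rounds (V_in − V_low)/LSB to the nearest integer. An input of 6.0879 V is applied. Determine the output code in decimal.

Full-scale span = 7.28 V; LSB = 7.28/2^12 = 1.777 mV.
(V_in − V_low)/LSB = (6.0879 − 0) / 0.00177734 = 3425.280.
round(3425.280) = 3425.

code 3425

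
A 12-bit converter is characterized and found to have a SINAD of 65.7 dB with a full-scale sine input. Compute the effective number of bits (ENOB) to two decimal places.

ENOB = (SINAD − 1.76) / 6.02 = (65.7 − 1.76)/6.02 = 10.621.

10.62 bits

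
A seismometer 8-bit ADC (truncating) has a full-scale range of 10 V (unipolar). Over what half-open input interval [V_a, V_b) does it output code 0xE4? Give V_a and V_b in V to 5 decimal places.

[8.90625 V, 8.94531 V)

LSB = 10/2^8 = 39.062 mV.
Code 0xE4 = 228 decimal.
V_a = V_low + 228·LSB = 8.90625 V; V_b = V_low + 229·LSB = 8.94531 V.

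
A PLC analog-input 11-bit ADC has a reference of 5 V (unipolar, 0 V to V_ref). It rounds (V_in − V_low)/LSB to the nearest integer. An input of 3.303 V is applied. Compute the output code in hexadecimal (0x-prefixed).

code 0x549 (decimal 1353)

LSB = 5 V / 2048 = 2.441 mV.
Input sits at 1352.909 steps above V_low.
round(1352.909) = 1353.
In hexadecimal (0x-prefixed): 0x549.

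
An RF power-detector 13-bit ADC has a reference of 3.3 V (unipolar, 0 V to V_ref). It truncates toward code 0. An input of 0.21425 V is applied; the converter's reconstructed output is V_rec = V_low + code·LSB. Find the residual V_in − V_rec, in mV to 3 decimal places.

LSB = 3.3/2^13 = 402.83 µV.
Scaled input = 531.8594 LSBs, so code = 531.
Code 531 maps back to 0 + 531×0.000402832 V = 0.21390381 V.
V_in − V_rec = 0.000346191 V = 0.346 mV.

0.346 mV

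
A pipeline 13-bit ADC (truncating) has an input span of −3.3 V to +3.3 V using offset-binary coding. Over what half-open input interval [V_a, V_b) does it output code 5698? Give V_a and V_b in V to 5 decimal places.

LSB = 6.6/2^13 = 0.806 mV.
V_a = V_low + 5698·LSB = 1.29067 V; V_b = V_low + 5699·LSB = 1.29148 V.

[1.29067 V, 1.29148 V)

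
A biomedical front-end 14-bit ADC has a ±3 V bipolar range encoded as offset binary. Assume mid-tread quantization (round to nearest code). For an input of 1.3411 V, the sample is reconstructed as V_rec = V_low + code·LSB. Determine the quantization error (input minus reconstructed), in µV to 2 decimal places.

35.55 µV

Step size: 6 V ÷ 2^14 = 366.21 µV.
(V_in − V_low)/LSB = (1.3411 − (−3))/0.000366211 = 11854.0971 → code 11854 (round).
Reconstructed: 1.3410645 V.
Error = 1.3411 − 1.3410645 = 3.55469e-05 V = 35.55 µV.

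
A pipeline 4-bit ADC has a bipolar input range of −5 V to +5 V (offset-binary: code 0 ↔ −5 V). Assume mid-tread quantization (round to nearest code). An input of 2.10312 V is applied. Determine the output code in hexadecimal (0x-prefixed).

code 0xB (decimal 11)

With 16 levels over 10 V, one step is 0.6250 V.
Input sits at 11.365 steps above V_low.
round(11.365) = 11.
In hexadecimal (0x-prefixed): 0xB.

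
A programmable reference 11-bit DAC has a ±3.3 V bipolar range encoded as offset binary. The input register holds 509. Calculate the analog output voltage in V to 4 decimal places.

-1.6597 V

LSB = 6.6 V / 2^11 = 3.223 mV.
V_out = (−3.3) + 509 × 0.00322266 V = -1.65967 V.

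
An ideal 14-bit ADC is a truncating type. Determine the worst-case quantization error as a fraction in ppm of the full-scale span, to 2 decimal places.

61.04 ppm

Truncating → worst-case error = 1 LSB = V_FS/2^14, so 1e+06/16384 = 61.0352 ppm of full scale.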